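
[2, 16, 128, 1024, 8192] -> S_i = 2*8^i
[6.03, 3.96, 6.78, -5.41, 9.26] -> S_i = Random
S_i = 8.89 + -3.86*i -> [8.89, 5.03, 1.17, -2.69, -6.55]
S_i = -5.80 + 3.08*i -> [-5.8, -2.72, 0.36, 3.44, 6.52]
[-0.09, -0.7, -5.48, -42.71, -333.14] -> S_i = -0.09*7.80^i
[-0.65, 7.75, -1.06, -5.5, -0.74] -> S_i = Random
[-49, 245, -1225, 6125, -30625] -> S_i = -49*-5^i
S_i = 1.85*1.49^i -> [1.85, 2.76, 4.11, 6.12, 9.12]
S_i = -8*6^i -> [-8, -48, -288, -1728, -10368]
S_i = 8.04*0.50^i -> [8.04, 4.02, 2.01, 1.0, 0.5]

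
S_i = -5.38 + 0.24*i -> [-5.38, -5.14, -4.9, -4.66, -4.42]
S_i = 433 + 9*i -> [433, 442, 451, 460, 469]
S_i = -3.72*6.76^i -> [-3.72, -25.15, -170.0, -1149.17, -7768.37]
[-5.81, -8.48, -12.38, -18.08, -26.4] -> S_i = -5.81*1.46^i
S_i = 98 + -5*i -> [98, 93, 88, 83, 78]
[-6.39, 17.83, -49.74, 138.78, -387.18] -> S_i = -6.39*(-2.79)^i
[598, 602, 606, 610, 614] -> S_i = 598 + 4*i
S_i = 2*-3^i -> [2, -6, 18, -54, 162]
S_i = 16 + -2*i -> [16, 14, 12, 10, 8]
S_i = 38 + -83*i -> [38, -45, -128, -211, -294]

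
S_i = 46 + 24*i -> [46, 70, 94, 118, 142]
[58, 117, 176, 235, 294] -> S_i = 58 + 59*i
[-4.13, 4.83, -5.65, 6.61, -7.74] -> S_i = -4.13*(-1.17)^i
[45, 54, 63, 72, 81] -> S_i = 45 + 9*i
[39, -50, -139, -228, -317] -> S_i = 39 + -89*i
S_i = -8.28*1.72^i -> [-8.28, -14.24, -24.5, -42.13, -72.47]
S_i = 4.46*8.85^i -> [4.46, 39.47, 349.32, 3091.47, 27359.49]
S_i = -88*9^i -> [-88, -792, -7128, -64152, -577368]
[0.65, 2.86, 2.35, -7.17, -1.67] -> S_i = Random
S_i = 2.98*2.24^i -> [2.98, 6.68, 14.95, 33.49, 75.03]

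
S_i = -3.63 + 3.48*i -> [-3.63, -0.15, 3.33, 6.81, 10.29]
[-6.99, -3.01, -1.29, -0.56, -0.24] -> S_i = -6.99*0.43^i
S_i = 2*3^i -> [2, 6, 18, 54, 162]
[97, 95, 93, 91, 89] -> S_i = 97 + -2*i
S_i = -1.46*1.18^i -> [-1.46, -1.72, -2.03, -2.4, -2.83]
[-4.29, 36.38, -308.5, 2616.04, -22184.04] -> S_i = -4.29*(-8.48)^i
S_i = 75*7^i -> [75, 525, 3675, 25725, 180075]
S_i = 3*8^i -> [3, 24, 192, 1536, 12288]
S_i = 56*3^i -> [56, 168, 504, 1512, 4536]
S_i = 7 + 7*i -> [7, 14, 21, 28, 35]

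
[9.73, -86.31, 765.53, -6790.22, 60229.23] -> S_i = 9.73*(-8.87)^i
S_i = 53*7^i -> [53, 371, 2597, 18179, 127253]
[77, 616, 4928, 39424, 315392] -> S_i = 77*8^i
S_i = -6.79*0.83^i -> [-6.79, -5.64, -4.68, -3.88, -3.22]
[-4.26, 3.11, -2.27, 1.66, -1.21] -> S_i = -4.26*(-0.73)^i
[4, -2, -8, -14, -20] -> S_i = 4 + -6*i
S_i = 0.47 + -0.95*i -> [0.47, -0.48, -1.43, -2.38, -3.33]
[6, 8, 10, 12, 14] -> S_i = 6 + 2*i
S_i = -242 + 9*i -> [-242, -233, -224, -215, -206]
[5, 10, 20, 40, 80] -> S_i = 5*2^i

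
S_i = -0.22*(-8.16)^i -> [-0.22, 1.8, -14.65, 119.53, -975.4]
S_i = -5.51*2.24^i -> [-5.51, -12.34, -27.65, -61.93, -138.72]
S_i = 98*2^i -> [98, 196, 392, 784, 1568]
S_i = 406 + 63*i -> [406, 469, 532, 595, 658]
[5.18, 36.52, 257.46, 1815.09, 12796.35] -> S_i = 5.18*7.05^i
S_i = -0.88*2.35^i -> [-0.88, -2.07, -4.86, -11.42, -26.84]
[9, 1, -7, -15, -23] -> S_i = 9 + -8*i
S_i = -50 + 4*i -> [-50, -46, -42, -38, -34]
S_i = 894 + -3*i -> [894, 891, 888, 885, 882]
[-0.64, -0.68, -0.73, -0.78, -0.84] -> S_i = -0.64*1.07^i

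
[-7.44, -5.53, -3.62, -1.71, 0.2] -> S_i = -7.44 + 1.91*i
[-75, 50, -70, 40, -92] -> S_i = Random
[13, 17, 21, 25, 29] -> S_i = 13 + 4*i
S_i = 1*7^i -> [1, 7, 49, 343, 2401]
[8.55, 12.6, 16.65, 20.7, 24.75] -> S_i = 8.55 + 4.05*i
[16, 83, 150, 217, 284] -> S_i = 16 + 67*i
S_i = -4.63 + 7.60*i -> [-4.63, 2.97, 10.57, 18.17, 25.77]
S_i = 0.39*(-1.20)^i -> [0.39, -0.47, 0.56, -0.67, 0.81]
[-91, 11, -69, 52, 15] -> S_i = Random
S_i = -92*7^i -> [-92, -644, -4508, -31556, -220892]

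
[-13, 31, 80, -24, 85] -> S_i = Random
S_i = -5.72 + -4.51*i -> [-5.72, -10.23, -14.74, -19.25, -23.76]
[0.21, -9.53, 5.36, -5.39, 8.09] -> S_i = Random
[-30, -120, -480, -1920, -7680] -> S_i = -30*4^i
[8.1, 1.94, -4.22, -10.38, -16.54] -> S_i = 8.10 + -6.16*i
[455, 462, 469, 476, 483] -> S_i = 455 + 7*i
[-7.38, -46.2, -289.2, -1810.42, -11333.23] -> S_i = -7.38*6.26^i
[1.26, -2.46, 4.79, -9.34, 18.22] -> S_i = 1.26*(-1.95)^i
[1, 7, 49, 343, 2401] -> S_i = 1*7^i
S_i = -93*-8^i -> [-93, 744, -5952, 47616, -380928]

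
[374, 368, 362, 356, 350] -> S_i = 374 + -6*i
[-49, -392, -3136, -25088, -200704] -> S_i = -49*8^i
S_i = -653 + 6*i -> [-653, -647, -641, -635, -629]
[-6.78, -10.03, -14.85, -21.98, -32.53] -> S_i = -6.78*1.48^i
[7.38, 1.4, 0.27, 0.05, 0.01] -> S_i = 7.38*0.19^i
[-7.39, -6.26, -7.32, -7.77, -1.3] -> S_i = Random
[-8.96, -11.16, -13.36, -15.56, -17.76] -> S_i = -8.96 + -2.20*i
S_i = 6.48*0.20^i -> [6.48, 1.3, 0.26, 0.05, 0.01]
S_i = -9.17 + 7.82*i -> [-9.17, -1.35, 6.47, 14.29, 22.11]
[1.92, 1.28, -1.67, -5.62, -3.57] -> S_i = Random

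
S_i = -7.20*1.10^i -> [-7.2, -7.92, -8.71, -9.58, -10.54]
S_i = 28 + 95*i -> [28, 123, 218, 313, 408]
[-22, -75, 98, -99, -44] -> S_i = Random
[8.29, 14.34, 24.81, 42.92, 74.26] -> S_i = 8.29*1.73^i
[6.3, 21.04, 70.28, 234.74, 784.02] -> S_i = 6.30*3.34^i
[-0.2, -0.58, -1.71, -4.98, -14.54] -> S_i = -0.20*2.92^i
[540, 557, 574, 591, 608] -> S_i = 540 + 17*i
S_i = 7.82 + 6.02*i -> [7.82, 13.84, 19.86, 25.88, 31.9]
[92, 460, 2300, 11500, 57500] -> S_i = 92*5^i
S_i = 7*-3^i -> [7, -21, 63, -189, 567]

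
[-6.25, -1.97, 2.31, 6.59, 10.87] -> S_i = -6.25 + 4.28*i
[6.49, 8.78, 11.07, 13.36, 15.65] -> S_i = 6.49 + 2.29*i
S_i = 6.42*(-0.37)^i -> [6.42, -2.38, 0.88, -0.33, 0.12]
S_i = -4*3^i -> [-4, -12, -36, -108, -324]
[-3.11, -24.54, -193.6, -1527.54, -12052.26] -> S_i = -3.11*7.89^i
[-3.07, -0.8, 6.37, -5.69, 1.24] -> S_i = Random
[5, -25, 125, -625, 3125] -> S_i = 5*-5^i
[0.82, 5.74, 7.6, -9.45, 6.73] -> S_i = Random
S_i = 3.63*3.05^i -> [3.63, 11.07, 33.77, 102.99, 314.13]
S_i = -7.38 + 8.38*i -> [-7.38, 1.0, 9.38, 17.76, 26.14]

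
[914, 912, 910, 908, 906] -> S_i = 914 + -2*i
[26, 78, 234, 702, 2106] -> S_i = 26*3^i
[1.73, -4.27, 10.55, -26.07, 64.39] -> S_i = 1.73*(-2.47)^i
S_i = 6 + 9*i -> [6, 15, 24, 33, 42]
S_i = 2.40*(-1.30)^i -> [2.4, -3.12, 4.06, -5.27, 6.85]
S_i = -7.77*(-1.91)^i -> [-7.77, 14.84, -28.35, 54.14, -103.41]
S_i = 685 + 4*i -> [685, 689, 693, 697, 701]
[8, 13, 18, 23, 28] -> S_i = 8 + 5*i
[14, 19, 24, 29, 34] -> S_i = 14 + 5*i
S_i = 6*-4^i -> [6, -24, 96, -384, 1536]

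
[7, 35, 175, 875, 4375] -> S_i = 7*5^i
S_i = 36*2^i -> [36, 72, 144, 288, 576]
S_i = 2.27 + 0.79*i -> [2.27, 3.06, 3.85, 4.64, 5.43]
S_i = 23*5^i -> [23, 115, 575, 2875, 14375]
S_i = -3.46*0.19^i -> [-3.46, -0.66, -0.12, -0.02, -0.0]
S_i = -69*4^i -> [-69, -276, -1104, -4416, -17664]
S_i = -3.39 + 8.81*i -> [-3.39, 5.42, 14.23, 23.04, 31.85]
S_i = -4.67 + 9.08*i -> [-4.67, 4.41, 13.49, 22.57, 31.65]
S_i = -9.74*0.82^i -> [-9.74, -7.99, -6.55, -5.37, -4.4]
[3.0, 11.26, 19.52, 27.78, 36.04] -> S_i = 3.00 + 8.26*i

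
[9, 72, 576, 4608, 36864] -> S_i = 9*8^i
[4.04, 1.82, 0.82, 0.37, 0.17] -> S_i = 4.04*0.45^i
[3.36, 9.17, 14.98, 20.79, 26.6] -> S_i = 3.36 + 5.81*i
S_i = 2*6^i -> [2, 12, 72, 432, 2592]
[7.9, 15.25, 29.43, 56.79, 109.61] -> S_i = 7.90*1.93^i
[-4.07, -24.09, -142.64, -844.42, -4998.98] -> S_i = -4.07*5.92^i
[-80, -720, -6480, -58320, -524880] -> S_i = -80*9^i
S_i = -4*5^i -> [-4, -20, -100, -500, -2500]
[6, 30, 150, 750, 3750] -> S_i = 6*5^i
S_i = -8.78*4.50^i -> [-8.78, -39.51, -177.8, -800.08, -3600.35]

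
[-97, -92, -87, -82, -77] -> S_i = -97 + 5*i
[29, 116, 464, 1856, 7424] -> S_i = 29*4^i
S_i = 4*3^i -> [4, 12, 36, 108, 324]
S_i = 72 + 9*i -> [72, 81, 90, 99, 108]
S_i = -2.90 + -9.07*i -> [-2.9, -11.97, -21.04, -30.11, -39.18]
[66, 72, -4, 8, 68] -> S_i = Random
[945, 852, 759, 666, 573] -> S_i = 945 + -93*i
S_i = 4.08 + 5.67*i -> [4.08, 9.75, 15.42, 21.09, 26.76]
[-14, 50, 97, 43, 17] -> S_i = Random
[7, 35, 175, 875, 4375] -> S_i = 7*5^i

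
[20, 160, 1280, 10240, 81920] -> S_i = 20*8^i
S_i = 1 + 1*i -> [1, 2, 3, 4, 5]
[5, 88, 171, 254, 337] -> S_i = 5 + 83*i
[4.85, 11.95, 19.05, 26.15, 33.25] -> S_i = 4.85 + 7.10*i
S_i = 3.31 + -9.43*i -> [3.31, -6.12, -15.55, -24.98, -34.41]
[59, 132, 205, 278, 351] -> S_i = 59 + 73*i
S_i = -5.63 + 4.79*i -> [-5.63, -0.84, 3.95, 8.74, 13.53]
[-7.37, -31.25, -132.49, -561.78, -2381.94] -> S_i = -7.37*4.24^i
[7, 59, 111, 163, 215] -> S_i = 7 + 52*i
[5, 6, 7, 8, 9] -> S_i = 5 + 1*i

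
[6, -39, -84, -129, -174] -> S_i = 6 + -45*i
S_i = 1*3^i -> [1, 3, 9, 27, 81]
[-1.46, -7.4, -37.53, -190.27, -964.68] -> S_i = -1.46*5.07^i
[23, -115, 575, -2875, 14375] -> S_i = 23*-5^i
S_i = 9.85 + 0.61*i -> [9.85, 10.46, 11.07, 11.68, 12.29]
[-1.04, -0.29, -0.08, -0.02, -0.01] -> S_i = -1.04*0.28^i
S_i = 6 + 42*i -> [6, 48, 90, 132, 174]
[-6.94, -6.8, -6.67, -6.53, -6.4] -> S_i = -6.94*0.98^i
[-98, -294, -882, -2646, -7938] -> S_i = -98*3^i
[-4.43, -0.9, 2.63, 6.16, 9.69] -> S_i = -4.43 + 3.53*i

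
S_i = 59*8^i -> [59, 472, 3776, 30208, 241664]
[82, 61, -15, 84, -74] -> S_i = Random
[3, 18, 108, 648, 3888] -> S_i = 3*6^i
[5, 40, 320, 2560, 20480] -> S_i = 5*8^i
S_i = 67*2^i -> [67, 134, 268, 536, 1072]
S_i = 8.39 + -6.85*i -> [8.39, 1.54, -5.31, -12.16, -19.01]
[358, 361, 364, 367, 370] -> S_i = 358 + 3*i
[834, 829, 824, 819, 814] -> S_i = 834 + -5*i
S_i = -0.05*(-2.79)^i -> [-0.05, 0.14, -0.39, 1.09, -3.03]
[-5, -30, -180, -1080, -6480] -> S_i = -5*6^i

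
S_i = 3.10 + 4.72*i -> [3.1, 7.82, 12.54, 17.26, 21.98]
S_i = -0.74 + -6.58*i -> [-0.74, -7.32, -13.9, -20.48, -27.06]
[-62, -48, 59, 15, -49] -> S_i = Random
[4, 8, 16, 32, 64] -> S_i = 4*2^i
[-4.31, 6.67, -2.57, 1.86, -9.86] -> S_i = Random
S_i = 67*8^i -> [67, 536, 4288, 34304, 274432]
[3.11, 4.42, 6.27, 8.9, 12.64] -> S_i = 3.11*1.42^i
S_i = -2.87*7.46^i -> [-2.87, -21.41, -159.72, -1191.51, -8888.68]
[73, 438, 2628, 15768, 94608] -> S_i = 73*6^i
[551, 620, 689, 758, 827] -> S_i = 551 + 69*i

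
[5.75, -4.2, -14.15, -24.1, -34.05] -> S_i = 5.75 + -9.95*i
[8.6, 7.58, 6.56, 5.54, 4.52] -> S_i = 8.60 + -1.02*i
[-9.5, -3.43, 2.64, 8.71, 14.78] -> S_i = -9.50 + 6.07*i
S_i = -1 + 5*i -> [-1, 4, 9, 14, 19]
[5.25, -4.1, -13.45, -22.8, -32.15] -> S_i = 5.25 + -9.35*i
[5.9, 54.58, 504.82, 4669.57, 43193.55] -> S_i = 5.90*9.25^i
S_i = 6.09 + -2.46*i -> [6.09, 3.63, 1.17, -1.29, -3.75]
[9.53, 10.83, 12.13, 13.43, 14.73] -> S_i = 9.53 + 1.30*i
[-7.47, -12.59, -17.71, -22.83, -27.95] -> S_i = -7.47 + -5.12*i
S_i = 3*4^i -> [3, 12, 48, 192, 768]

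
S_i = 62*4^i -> [62, 248, 992, 3968, 15872]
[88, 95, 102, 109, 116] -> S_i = 88 + 7*i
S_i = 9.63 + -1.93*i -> [9.63, 7.7, 5.77, 3.84, 1.91]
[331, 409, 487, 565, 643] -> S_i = 331 + 78*i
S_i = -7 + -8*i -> [-7, -15, -23, -31, -39]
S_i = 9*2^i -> [9, 18, 36, 72, 144]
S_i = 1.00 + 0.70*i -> [1.0, 1.7, 2.4, 3.1, 3.8]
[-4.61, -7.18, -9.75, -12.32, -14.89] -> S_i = -4.61 + -2.57*i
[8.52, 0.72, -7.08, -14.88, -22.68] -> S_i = 8.52 + -7.80*i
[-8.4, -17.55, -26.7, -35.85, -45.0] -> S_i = -8.40 + -9.15*i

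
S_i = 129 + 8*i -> [129, 137, 145, 153, 161]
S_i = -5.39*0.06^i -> [-5.39, -0.32, -0.02, -0.0, -0.0]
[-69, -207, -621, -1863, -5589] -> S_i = -69*3^i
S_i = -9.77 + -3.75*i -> [-9.77, -13.52, -17.27, -21.02, -24.77]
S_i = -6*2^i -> [-6, -12, -24, -48, -96]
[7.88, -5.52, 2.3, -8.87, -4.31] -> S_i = Random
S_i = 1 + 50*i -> [1, 51, 101, 151, 201]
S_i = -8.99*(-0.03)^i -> [-8.99, 0.27, -0.01, 0.0, -0.0]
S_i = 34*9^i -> [34, 306, 2754, 24786, 223074]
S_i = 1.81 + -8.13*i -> [1.81, -6.32, -14.45, -22.58, -30.71]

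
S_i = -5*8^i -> [-5, -40, -320, -2560, -20480]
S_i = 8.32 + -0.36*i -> [8.32, 7.96, 7.6, 7.24, 6.88]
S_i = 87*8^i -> [87, 696, 5568, 44544, 356352]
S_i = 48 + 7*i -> [48, 55, 62, 69, 76]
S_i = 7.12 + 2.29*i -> [7.12, 9.41, 11.7, 13.99, 16.28]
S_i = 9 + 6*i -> [9, 15, 21, 27, 33]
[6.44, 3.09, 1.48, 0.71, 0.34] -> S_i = 6.44*0.48^i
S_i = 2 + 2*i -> [2, 4, 6, 8, 10]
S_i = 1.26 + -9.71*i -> [1.26, -8.45, -18.16, -27.87, -37.58]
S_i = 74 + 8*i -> [74, 82, 90, 98, 106]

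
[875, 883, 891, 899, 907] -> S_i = 875 + 8*i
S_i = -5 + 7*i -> [-5, 2, 9, 16, 23]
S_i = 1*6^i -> [1, 6, 36, 216, 1296]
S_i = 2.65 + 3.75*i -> [2.65, 6.4, 10.15, 13.9, 17.65]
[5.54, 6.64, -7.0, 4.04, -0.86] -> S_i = Random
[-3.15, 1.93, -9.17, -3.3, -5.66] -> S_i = Random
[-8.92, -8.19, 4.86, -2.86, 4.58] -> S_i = Random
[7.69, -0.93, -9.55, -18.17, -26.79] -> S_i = 7.69 + -8.62*i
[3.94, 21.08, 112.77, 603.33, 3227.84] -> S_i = 3.94*5.35^i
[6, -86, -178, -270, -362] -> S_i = 6 + -92*i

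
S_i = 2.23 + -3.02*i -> [2.23, -0.79, -3.81, -6.83, -9.85]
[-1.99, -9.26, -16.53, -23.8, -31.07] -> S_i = -1.99 + -7.27*i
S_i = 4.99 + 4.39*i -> [4.99, 9.38, 13.77, 18.16, 22.55]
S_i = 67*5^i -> [67, 335, 1675, 8375, 41875]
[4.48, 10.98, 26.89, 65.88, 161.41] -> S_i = 4.48*2.45^i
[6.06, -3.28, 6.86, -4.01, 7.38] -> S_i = Random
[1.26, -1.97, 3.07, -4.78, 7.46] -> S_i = 1.26*(-1.56)^i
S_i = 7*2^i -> [7, 14, 28, 56, 112]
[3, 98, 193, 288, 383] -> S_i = 3 + 95*i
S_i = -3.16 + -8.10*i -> [-3.16, -11.26, -19.36, -27.46, -35.56]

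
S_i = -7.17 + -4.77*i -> [-7.17, -11.94, -16.71, -21.48, -26.25]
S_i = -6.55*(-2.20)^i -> [-6.55, 14.41, -31.7, 69.74, -153.44]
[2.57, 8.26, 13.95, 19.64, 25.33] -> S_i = 2.57 + 5.69*i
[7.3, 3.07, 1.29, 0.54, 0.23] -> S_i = 7.30*0.42^i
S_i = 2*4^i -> [2, 8, 32, 128, 512]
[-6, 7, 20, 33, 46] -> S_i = -6 + 13*i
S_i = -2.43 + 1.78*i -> [-2.43, -0.65, 1.13, 2.91, 4.69]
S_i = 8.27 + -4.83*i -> [8.27, 3.44, -1.39, -6.22, -11.05]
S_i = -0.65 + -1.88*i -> [-0.65, -2.53, -4.41, -6.29, -8.17]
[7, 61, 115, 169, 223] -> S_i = 7 + 54*i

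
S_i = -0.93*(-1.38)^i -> [-0.93, 1.28, -1.77, 2.44, -3.37]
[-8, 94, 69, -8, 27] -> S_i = Random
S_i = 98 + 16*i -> [98, 114, 130, 146, 162]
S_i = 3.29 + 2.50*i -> [3.29, 5.79, 8.29, 10.79, 13.29]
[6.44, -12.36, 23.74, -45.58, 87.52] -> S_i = 6.44*(-1.92)^i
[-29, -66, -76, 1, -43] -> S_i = Random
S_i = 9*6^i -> [9, 54, 324, 1944, 11664]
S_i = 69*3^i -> [69, 207, 621, 1863, 5589]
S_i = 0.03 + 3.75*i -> [0.03, 3.78, 7.53, 11.28, 15.03]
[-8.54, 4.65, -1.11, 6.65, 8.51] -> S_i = Random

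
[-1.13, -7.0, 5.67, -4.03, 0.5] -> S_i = Random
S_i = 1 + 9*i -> [1, 10, 19, 28, 37]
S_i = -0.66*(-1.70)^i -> [-0.66, 1.12, -1.91, 3.24, -5.51]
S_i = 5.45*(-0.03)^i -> [5.45, -0.16, 0.0, -0.0, 0.0]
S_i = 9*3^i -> [9, 27, 81, 243, 729]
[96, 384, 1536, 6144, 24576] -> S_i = 96*4^i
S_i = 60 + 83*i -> [60, 143, 226, 309, 392]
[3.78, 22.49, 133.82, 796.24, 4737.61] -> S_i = 3.78*5.95^i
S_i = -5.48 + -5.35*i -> [-5.48, -10.83, -16.18, -21.53, -26.88]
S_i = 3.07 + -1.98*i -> [3.07, 1.09, -0.89, -2.87, -4.85]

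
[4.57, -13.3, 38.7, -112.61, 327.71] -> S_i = 4.57*(-2.91)^i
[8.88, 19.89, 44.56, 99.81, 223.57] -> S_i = 8.88*2.24^i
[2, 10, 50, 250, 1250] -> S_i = 2*5^i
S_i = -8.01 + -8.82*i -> [-8.01, -16.83, -25.65, -34.47, -43.29]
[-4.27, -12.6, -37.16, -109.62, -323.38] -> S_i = -4.27*2.95^i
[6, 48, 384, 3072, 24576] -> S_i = 6*8^i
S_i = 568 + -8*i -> [568, 560, 552, 544, 536]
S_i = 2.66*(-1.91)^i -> [2.66, -5.08, 9.7, -18.53, 35.4]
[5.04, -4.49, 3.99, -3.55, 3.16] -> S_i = 5.04*(-0.89)^i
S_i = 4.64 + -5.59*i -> [4.64, -0.95, -6.54, -12.13, -17.72]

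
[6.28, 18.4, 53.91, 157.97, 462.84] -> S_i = 6.28*2.93^i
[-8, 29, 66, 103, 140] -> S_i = -8 + 37*i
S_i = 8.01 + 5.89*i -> [8.01, 13.9, 19.79, 25.68, 31.57]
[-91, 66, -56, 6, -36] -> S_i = Random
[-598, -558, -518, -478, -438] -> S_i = -598 + 40*i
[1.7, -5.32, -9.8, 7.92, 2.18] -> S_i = Random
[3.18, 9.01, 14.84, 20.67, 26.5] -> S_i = 3.18 + 5.83*i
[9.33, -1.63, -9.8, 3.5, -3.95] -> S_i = Random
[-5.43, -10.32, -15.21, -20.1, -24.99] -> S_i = -5.43 + -4.89*i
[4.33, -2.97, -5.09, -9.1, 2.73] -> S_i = Random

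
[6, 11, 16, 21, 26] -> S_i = 6 + 5*i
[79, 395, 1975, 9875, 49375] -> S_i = 79*5^i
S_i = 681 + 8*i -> [681, 689, 697, 705, 713]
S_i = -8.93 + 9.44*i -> [-8.93, 0.51, 9.95, 19.39, 28.83]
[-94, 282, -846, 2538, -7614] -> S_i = -94*-3^i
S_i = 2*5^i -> [2, 10, 50, 250, 1250]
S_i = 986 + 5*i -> [986, 991, 996, 1001, 1006]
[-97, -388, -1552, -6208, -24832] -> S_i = -97*4^i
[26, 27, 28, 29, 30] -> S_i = 26 + 1*i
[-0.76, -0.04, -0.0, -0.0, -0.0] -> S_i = -0.76*0.05^i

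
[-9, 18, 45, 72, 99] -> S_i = -9 + 27*i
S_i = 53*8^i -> [53, 424, 3392, 27136, 217088]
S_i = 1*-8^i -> [1, -8, 64, -512, 4096]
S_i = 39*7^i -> [39, 273, 1911, 13377, 93639]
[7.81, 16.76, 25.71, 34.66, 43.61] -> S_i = 7.81 + 8.95*i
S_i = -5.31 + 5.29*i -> [-5.31, -0.02, 5.27, 10.56, 15.85]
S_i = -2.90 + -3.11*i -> [-2.9, -6.01, -9.12, -12.23, -15.34]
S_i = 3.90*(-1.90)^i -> [3.9, -7.41, 14.08, -26.75, 50.83]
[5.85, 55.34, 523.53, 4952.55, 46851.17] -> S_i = 5.85*9.46^i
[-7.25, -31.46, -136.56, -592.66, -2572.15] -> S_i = -7.25*4.34^i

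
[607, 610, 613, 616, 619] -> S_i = 607 + 3*i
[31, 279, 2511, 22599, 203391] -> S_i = 31*9^i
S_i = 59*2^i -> [59, 118, 236, 472, 944]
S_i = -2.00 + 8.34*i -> [-2.0, 6.34, 14.68, 23.02, 31.36]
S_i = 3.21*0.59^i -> [3.21, 1.89, 1.12, 0.66, 0.39]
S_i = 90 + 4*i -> [90, 94, 98, 102, 106]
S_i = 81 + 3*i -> [81, 84, 87, 90, 93]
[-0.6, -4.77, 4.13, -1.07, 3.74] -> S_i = Random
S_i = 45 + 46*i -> [45, 91, 137, 183, 229]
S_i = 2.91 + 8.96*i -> [2.91, 11.87, 20.83, 29.79, 38.75]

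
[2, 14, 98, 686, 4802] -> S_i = 2*7^i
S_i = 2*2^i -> [2, 4, 8, 16, 32]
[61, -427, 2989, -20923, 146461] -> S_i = 61*-7^i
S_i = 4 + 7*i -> [4, 11, 18, 25, 32]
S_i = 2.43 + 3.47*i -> [2.43, 5.9, 9.37, 12.84, 16.31]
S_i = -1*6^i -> [-1, -6, -36, -216, -1296]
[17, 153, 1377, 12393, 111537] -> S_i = 17*9^i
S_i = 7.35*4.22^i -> [7.35, 31.02, 130.89, 552.36, 2330.97]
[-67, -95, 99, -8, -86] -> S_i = Random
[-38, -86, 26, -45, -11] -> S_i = Random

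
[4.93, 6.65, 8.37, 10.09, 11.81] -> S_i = 4.93 + 1.72*i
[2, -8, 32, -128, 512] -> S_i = 2*-4^i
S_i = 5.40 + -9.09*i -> [5.4, -3.69, -12.78, -21.87, -30.96]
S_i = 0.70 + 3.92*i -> [0.7, 4.62, 8.54, 12.46, 16.38]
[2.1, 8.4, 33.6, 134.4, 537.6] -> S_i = 2.10*4.00^i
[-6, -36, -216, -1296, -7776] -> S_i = -6*6^i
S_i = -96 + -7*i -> [-96, -103, -110, -117, -124]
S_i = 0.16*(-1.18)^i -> [0.16, -0.19, 0.22, -0.26, 0.31]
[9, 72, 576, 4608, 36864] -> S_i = 9*8^i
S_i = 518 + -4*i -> [518, 514, 510, 506, 502]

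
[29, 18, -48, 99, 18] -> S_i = Random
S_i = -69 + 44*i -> [-69, -25, 19, 63, 107]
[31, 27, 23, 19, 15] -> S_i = 31 + -4*i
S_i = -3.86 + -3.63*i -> [-3.86, -7.49, -11.12, -14.75, -18.38]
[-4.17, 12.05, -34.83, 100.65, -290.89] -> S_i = -4.17*(-2.89)^i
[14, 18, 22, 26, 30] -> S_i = 14 + 4*i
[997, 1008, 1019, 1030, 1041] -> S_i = 997 + 11*i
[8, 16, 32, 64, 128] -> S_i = 8*2^i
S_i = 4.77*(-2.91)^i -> [4.77, -13.88, 40.39, -117.54, 342.05]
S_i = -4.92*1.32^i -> [-4.92, -6.49, -8.57, -11.32, -14.94]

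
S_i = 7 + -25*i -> [7, -18, -43, -68, -93]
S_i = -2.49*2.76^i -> [-2.49, -6.87, -18.97, -52.35, -144.49]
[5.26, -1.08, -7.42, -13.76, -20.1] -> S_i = 5.26 + -6.34*i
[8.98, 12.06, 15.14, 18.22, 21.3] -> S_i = 8.98 + 3.08*i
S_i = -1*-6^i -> [-1, 6, -36, 216, -1296]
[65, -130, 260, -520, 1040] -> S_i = 65*-2^i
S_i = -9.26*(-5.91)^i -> [-9.26, 54.73, -323.43, 1911.5, -11296.94]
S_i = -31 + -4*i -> [-31, -35, -39, -43, -47]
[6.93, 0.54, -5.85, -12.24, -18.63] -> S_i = 6.93 + -6.39*i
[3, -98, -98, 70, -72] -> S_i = Random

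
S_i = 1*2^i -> [1, 2, 4, 8, 16]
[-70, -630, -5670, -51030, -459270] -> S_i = -70*9^i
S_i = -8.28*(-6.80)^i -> [-8.28, 56.3, -382.87, 2603.5, -17703.78]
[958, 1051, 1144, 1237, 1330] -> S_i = 958 + 93*i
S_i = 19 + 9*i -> [19, 28, 37, 46, 55]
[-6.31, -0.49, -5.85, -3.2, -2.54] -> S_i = Random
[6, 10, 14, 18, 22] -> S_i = 6 + 4*i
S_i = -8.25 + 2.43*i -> [-8.25, -5.82, -3.39, -0.96, 1.47]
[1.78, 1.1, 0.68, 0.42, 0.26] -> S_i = 1.78*0.62^i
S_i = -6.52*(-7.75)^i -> [-6.52, 50.53, -391.61, 3034.96, -23520.93]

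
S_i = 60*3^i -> [60, 180, 540, 1620, 4860]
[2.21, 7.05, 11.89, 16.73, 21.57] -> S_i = 2.21 + 4.84*i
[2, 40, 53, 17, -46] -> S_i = Random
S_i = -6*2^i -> [-6, -12, -24, -48, -96]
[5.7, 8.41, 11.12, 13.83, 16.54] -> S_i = 5.70 + 2.71*i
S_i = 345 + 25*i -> [345, 370, 395, 420, 445]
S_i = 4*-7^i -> [4, -28, 196, -1372, 9604]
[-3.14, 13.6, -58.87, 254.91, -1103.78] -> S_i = -3.14*(-4.33)^i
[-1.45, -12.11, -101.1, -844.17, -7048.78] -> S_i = -1.45*8.35^i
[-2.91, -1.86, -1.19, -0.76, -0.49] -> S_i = -2.91*0.64^i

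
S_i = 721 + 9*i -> [721, 730, 739, 748, 757]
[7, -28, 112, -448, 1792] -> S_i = 7*-4^i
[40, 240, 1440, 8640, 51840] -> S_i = 40*6^i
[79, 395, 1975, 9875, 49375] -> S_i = 79*5^i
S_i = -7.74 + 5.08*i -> [-7.74, -2.66, 2.42, 7.5, 12.58]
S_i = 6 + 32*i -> [6, 38, 70, 102, 134]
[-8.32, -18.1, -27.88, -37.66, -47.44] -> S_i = -8.32 + -9.78*i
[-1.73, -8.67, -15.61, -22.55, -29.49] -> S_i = -1.73 + -6.94*i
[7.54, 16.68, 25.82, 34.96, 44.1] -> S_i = 7.54 + 9.14*i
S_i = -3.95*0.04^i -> [-3.95, -0.16, -0.01, -0.0, -0.0]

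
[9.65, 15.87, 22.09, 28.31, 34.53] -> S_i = 9.65 + 6.22*i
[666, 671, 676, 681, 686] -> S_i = 666 + 5*i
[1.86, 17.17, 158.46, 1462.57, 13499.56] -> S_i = 1.86*9.23^i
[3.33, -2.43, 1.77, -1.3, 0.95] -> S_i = 3.33*(-0.73)^i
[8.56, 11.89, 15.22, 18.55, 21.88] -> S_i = 8.56 + 3.33*i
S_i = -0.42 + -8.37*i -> [-0.42, -8.79, -17.16, -25.53, -33.9]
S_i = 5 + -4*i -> [5, 1, -3, -7, -11]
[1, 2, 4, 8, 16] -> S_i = 1*2^i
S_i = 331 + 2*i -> [331, 333, 335, 337, 339]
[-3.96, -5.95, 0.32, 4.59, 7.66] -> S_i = Random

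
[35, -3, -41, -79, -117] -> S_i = 35 + -38*i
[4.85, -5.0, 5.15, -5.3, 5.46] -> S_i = 4.85*(-1.03)^i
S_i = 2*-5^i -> [2, -10, 50, -250, 1250]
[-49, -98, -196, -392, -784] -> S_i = -49*2^i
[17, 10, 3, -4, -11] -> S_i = 17 + -7*i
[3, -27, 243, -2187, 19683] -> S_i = 3*-9^i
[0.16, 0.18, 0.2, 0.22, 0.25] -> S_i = 0.16*1.12^i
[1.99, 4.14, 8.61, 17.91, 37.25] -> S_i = 1.99*2.08^i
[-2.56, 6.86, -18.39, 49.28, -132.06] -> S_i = -2.56*(-2.68)^i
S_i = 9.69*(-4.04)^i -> [9.69, -39.15, 158.16, -638.95, 2581.36]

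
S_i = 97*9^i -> [97, 873, 7857, 70713, 636417]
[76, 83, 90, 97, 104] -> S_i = 76 + 7*i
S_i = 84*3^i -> [84, 252, 756, 2268, 6804]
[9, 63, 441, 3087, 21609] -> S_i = 9*7^i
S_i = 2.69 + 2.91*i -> [2.69, 5.6, 8.51, 11.42, 14.33]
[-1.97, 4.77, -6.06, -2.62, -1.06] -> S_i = Random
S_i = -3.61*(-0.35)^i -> [-3.61, 1.26, -0.44, 0.15, -0.05]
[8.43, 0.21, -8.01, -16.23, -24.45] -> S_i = 8.43 + -8.22*i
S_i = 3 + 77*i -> [3, 80, 157, 234, 311]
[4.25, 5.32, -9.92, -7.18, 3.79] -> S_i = Random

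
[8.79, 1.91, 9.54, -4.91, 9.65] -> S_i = Random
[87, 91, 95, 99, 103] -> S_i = 87 + 4*i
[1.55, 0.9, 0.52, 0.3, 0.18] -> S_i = 1.55*0.58^i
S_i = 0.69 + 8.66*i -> [0.69, 9.35, 18.01, 26.67, 35.33]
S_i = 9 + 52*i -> [9, 61, 113, 165, 217]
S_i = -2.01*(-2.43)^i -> [-2.01, 4.88, -11.87, 28.84, -70.08]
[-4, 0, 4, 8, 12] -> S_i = -4 + 4*i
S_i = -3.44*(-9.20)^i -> [-3.44, 31.65, -291.16, 2678.69, -24643.92]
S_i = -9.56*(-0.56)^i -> [-9.56, 5.35, -3.0, 1.68, -0.94]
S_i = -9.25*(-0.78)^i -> [-9.25, 7.22, -5.63, 4.39, -3.42]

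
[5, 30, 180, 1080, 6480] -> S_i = 5*6^i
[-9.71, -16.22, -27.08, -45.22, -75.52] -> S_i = -9.71*1.67^i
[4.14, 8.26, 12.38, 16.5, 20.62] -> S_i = 4.14 + 4.12*i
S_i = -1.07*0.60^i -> [-1.07, -0.64, -0.39, -0.23, -0.14]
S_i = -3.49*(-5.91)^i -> [-3.49, 20.63, -121.9, 720.42, -4257.7]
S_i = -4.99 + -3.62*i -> [-4.99, -8.61, -12.23, -15.85, -19.47]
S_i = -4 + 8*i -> [-4, 4, 12, 20, 28]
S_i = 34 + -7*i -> [34, 27, 20, 13, 6]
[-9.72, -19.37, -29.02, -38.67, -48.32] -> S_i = -9.72 + -9.65*i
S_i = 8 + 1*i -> [8, 9, 10, 11, 12]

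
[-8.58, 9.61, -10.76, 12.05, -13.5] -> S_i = -8.58*(-1.12)^i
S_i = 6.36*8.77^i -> [6.36, 55.78, 489.17, 4289.99, 37623.18]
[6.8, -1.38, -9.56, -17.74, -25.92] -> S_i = 6.80 + -8.18*i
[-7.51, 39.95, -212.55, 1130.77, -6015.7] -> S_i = -7.51*(-5.32)^i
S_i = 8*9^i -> [8, 72, 648, 5832, 52488]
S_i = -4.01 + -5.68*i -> [-4.01, -9.69, -15.37, -21.05, -26.73]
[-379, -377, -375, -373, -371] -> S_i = -379 + 2*i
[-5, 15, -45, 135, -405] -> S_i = -5*-3^i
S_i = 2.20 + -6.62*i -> [2.2, -4.42, -11.04, -17.66, -24.28]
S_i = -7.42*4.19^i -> [-7.42, -31.09, -130.27, -545.82, -2286.97]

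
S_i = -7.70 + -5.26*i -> [-7.7, -12.96, -18.22, -23.48, -28.74]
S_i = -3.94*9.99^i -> [-3.94, -39.36, -393.21, -3928.19, -39242.64]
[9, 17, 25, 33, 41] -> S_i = 9 + 8*i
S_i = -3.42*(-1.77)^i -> [-3.42, 6.05, -10.71, 18.96, -33.57]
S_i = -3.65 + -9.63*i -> [-3.65, -13.28, -22.91, -32.54, -42.17]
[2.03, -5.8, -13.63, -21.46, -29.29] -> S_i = 2.03 + -7.83*i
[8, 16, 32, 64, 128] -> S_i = 8*2^i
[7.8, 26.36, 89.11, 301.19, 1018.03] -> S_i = 7.80*3.38^i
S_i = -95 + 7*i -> [-95, -88, -81, -74, -67]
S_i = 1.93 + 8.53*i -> [1.93, 10.46, 18.99, 27.52, 36.05]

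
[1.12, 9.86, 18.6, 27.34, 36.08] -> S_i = 1.12 + 8.74*i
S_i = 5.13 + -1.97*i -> [5.13, 3.16, 1.19, -0.78, -2.75]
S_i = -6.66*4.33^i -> [-6.66, -28.84, -124.87, -540.68, -2341.13]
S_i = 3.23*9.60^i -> [3.23, 31.01, 297.68, 2857.7, 27433.89]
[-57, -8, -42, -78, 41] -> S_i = Random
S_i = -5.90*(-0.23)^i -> [-5.9, 1.36, -0.31, 0.07, -0.02]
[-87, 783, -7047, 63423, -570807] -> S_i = -87*-9^i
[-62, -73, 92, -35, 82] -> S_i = Random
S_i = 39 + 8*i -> [39, 47, 55, 63, 71]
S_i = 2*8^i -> [2, 16, 128, 1024, 8192]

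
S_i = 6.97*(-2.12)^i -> [6.97, -14.78, 31.33, -66.41, 140.79]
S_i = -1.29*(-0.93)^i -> [-1.29, 1.2, -1.12, 1.04, -0.96]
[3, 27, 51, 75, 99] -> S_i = 3 + 24*i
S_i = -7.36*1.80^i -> [-7.36, -13.25, -23.85, -42.92, -77.26]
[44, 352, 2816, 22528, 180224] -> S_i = 44*8^i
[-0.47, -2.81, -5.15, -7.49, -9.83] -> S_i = -0.47 + -2.34*i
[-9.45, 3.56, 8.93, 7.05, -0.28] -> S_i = Random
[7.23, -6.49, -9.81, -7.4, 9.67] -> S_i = Random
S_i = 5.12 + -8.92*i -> [5.12, -3.8, -12.72, -21.64, -30.56]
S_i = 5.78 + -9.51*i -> [5.78, -3.73, -13.24, -22.75, -32.26]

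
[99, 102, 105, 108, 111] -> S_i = 99 + 3*i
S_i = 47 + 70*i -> [47, 117, 187, 257, 327]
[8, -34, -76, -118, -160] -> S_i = 8 + -42*i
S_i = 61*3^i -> [61, 183, 549, 1647, 4941]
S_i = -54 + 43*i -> [-54, -11, 32, 75, 118]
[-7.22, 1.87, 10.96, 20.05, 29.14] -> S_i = -7.22 + 9.09*i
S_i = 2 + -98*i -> [2, -96, -194, -292, -390]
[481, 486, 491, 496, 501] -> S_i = 481 + 5*i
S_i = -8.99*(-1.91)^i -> [-8.99, 17.17, -32.8, 62.64, -119.64]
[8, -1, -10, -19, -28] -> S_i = 8 + -9*i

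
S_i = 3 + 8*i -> [3, 11, 19, 27, 35]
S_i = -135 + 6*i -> [-135, -129, -123, -117, -111]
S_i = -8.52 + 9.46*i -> [-8.52, 0.94, 10.4, 19.86, 29.32]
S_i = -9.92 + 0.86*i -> [-9.92, -9.06, -8.2, -7.34, -6.48]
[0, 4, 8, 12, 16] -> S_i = 0 + 4*i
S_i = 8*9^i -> [8, 72, 648, 5832, 52488]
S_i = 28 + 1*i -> [28, 29, 30, 31, 32]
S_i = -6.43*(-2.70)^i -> [-6.43, 17.36, -46.87, 126.56, -341.72]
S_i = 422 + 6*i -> [422, 428, 434, 440, 446]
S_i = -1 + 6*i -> [-1, 5, 11, 17, 23]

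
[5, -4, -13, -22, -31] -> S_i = 5 + -9*i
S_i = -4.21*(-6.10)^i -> [-4.21, 25.68, -156.65, 955.59, -5829.1]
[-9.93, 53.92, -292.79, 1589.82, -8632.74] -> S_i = -9.93*(-5.43)^i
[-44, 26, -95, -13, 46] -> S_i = Random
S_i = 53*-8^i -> [53, -424, 3392, -27136, 217088]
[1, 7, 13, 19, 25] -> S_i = 1 + 6*i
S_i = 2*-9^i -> [2, -18, 162, -1458, 13122]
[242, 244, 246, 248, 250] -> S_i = 242 + 2*i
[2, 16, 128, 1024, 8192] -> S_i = 2*8^i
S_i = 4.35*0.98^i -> [4.35, 4.26, 4.18, 4.09, 4.01]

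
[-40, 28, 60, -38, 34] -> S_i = Random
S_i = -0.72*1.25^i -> [-0.72, -0.9, -1.12, -1.41, -1.76]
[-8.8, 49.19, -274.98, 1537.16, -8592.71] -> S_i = -8.80*(-5.59)^i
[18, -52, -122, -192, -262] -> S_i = 18 + -70*i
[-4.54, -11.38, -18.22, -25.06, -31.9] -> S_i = -4.54 + -6.84*i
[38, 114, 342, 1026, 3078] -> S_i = 38*3^i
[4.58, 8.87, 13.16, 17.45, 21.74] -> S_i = 4.58 + 4.29*i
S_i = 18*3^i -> [18, 54, 162, 486, 1458]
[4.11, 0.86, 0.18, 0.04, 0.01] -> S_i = 4.11*0.21^i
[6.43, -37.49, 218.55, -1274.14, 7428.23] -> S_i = 6.43*(-5.83)^i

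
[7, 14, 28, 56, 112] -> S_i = 7*2^i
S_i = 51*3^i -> [51, 153, 459, 1377, 4131]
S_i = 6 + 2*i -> [6, 8, 10, 12, 14]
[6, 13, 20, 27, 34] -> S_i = 6 + 7*i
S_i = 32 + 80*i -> [32, 112, 192, 272, 352]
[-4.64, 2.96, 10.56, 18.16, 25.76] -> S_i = -4.64 + 7.60*i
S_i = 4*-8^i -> [4, -32, 256, -2048, 16384]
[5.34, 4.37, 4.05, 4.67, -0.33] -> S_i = Random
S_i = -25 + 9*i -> [-25, -16, -7, 2, 11]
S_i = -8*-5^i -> [-8, 40, -200, 1000, -5000]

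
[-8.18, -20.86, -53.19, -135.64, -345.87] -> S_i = -8.18*2.55^i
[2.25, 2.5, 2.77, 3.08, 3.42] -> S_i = 2.25*1.11^i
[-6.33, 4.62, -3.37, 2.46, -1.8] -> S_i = -6.33*(-0.73)^i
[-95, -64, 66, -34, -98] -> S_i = Random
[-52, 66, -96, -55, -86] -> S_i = Random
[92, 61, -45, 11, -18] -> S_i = Random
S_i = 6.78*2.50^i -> [6.78, 16.95, 42.38, 105.94, 264.84]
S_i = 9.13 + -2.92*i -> [9.13, 6.21, 3.29, 0.37, -2.55]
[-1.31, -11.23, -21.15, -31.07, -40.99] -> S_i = -1.31 + -9.92*i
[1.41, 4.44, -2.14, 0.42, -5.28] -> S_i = Random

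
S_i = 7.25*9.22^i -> [7.25, 66.84, 616.31, 5682.39, 52391.6]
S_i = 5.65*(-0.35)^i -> [5.65, -1.98, 0.69, -0.24, 0.08]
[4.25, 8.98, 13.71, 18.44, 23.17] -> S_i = 4.25 + 4.73*i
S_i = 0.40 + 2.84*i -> [0.4, 3.24, 6.08, 8.92, 11.76]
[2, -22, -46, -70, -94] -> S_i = 2 + -24*i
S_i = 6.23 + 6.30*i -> [6.23, 12.53, 18.83, 25.13, 31.43]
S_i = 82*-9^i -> [82, -738, 6642, -59778, 538002]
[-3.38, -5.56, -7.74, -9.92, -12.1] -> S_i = -3.38 + -2.18*i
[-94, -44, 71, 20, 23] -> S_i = Random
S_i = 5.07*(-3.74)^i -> [5.07, -18.96, 70.92, -265.23, 991.96]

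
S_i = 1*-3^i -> [1, -3, 9, -27, 81]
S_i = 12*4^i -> [12, 48, 192, 768, 3072]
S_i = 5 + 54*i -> [5, 59, 113, 167, 221]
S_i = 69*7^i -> [69, 483, 3381, 23667, 165669]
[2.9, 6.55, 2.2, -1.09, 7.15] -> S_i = Random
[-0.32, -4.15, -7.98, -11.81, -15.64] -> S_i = -0.32 + -3.83*i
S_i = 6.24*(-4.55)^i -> [6.24, -28.39, 129.18, -587.79, 2674.42]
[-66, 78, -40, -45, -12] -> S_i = Random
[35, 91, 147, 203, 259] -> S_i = 35 + 56*i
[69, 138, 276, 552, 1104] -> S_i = 69*2^i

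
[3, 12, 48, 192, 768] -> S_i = 3*4^i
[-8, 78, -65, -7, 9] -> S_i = Random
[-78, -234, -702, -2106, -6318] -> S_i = -78*3^i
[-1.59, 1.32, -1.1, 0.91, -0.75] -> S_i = -1.59*(-0.83)^i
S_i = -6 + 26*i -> [-6, 20, 46, 72, 98]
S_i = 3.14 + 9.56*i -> [3.14, 12.7, 22.26, 31.82, 41.38]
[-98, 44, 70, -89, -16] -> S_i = Random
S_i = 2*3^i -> [2, 6, 18, 54, 162]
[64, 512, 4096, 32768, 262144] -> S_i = 64*8^i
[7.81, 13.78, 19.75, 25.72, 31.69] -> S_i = 7.81 + 5.97*i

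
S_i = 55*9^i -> [55, 495, 4455, 40095, 360855]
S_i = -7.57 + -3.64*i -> [-7.57, -11.21, -14.85, -18.49, -22.13]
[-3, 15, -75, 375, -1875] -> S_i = -3*-5^i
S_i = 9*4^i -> [9, 36, 144, 576, 2304]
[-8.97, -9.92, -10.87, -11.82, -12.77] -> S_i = -8.97 + -0.95*i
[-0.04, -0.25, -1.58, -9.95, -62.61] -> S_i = -0.04*6.29^i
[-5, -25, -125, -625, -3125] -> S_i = -5*5^i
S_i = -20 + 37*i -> [-20, 17, 54, 91, 128]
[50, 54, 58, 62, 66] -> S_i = 50 + 4*i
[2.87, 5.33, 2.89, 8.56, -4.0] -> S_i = Random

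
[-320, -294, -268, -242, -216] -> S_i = -320 + 26*i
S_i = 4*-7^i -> [4, -28, 196, -1372, 9604]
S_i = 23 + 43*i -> [23, 66, 109, 152, 195]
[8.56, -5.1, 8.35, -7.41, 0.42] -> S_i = Random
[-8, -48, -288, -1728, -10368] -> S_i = -8*6^i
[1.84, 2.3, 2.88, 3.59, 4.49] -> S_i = 1.84*1.25^i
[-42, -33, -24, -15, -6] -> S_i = -42 + 9*i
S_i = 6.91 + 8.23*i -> [6.91, 15.14, 23.37, 31.6, 39.83]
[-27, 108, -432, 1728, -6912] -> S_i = -27*-4^i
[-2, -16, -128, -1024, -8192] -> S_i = -2*8^i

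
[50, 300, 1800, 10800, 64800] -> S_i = 50*6^i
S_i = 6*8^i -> [6, 48, 384, 3072, 24576]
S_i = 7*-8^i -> [7, -56, 448, -3584, 28672]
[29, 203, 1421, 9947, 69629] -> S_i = 29*7^i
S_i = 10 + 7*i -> [10, 17, 24, 31, 38]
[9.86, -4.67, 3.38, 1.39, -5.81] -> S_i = Random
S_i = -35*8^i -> [-35, -280, -2240, -17920, -143360]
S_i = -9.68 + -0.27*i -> [-9.68, -9.95, -10.22, -10.49, -10.76]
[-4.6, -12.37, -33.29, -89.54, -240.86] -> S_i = -4.60*2.69^i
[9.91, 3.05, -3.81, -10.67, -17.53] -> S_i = 9.91 + -6.86*i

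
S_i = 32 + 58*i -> [32, 90, 148, 206, 264]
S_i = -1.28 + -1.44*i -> [-1.28, -2.72, -4.16, -5.6, -7.04]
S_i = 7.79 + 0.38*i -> [7.79, 8.17, 8.55, 8.93, 9.31]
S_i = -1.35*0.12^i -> [-1.35, -0.16, -0.02, -0.0, -0.0]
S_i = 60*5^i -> [60, 300, 1500, 7500, 37500]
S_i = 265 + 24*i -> [265, 289, 313, 337, 361]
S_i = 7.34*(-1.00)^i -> [7.34, -7.34, 7.34, -7.34, 7.34]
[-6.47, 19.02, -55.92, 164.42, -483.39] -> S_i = -6.47*(-2.94)^i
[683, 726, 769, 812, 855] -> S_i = 683 + 43*i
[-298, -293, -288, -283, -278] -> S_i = -298 + 5*i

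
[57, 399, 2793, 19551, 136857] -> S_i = 57*7^i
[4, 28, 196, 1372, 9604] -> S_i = 4*7^i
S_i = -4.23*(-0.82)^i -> [-4.23, 3.47, -2.84, 2.33, -1.91]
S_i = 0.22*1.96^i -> [0.22, 0.43, 0.85, 1.66, 3.25]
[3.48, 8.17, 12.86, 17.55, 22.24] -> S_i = 3.48 + 4.69*i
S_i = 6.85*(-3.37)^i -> [6.85, -23.08, 77.79, -262.17, 883.51]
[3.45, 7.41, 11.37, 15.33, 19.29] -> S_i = 3.45 + 3.96*i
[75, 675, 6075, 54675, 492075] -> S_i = 75*9^i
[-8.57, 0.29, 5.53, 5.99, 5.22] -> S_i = Random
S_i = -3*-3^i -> [-3, 9, -27, 81, -243]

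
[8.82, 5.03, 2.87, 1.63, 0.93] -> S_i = 8.82*0.57^i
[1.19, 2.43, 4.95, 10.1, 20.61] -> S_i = 1.19*2.04^i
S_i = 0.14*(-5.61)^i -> [0.14, -0.79, 4.41, -24.72, 138.67]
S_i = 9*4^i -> [9, 36, 144, 576, 2304]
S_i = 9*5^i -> [9, 45, 225, 1125, 5625]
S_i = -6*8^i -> [-6, -48, -384, -3072, -24576]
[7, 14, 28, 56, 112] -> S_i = 7*2^i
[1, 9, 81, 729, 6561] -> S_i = 1*9^i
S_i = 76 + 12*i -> [76, 88, 100, 112, 124]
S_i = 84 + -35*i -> [84, 49, 14, -21, -56]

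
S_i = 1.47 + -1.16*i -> [1.47, 0.31, -0.85, -2.01, -3.17]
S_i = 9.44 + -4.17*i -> [9.44, 5.27, 1.1, -3.07, -7.24]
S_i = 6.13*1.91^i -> [6.13, 11.71, 22.36, 42.71, 81.58]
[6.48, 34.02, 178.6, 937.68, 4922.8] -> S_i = 6.48*5.25^i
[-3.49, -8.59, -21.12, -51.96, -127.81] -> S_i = -3.49*2.46^i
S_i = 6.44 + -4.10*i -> [6.44, 2.34, -1.76, -5.86, -9.96]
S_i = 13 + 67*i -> [13, 80, 147, 214, 281]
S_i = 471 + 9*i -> [471, 480, 489, 498, 507]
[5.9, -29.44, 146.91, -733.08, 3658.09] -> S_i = 5.90*(-4.99)^i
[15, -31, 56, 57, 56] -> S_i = Random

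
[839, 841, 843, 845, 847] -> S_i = 839 + 2*i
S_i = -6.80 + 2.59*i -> [-6.8, -4.21, -1.62, 0.97, 3.56]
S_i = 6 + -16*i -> [6, -10, -26, -42, -58]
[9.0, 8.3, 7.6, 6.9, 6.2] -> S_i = 9.00 + -0.70*i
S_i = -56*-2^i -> [-56, 112, -224, 448, -896]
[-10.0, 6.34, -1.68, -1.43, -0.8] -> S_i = Random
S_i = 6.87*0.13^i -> [6.87, 0.89, 0.12, 0.02, 0.0]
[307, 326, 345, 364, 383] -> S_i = 307 + 19*i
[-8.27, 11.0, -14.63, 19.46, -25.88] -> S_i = -8.27*(-1.33)^i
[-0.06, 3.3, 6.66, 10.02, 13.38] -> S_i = -0.06 + 3.36*i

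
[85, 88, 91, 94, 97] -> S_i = 85 + 3*i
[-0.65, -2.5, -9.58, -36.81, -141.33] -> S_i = -0.65*3.84^i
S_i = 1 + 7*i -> [1, 8, 15, 22, 29]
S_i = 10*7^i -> [10, 70, 490, 3430, 24010]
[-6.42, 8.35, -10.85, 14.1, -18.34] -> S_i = -6.42*(-1.30)^i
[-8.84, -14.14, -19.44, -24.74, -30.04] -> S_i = -8.84 + -5.30*i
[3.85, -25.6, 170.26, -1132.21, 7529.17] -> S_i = 3.85*(-6.65)^i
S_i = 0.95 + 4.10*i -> [0.95, 5.05, 9.15, 13.25, 17.35]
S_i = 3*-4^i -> [3, -12, 48, -192, 768]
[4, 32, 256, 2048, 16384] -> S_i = 4*8^i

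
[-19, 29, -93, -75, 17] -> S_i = Random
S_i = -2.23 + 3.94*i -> [-2.23, 1.71, 5.65, 9.59, 13.53]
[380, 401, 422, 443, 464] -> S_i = 380 + 21*i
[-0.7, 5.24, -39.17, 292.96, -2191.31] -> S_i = -0.70*(-7.48)^i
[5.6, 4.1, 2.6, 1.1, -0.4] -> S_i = 5.60 + -1.50*i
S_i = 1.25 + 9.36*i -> [1.25, 10.61, 19.97, 29.33, 38.69]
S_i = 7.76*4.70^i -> [7.76, 36.47, 171.42, 805.67, 3786.63]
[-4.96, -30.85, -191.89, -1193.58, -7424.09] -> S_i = -4.96*6.22^i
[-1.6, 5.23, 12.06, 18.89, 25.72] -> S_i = -1.60 + 6.83*i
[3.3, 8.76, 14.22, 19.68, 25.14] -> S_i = 3.30 + 5.46*i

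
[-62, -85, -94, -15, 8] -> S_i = Random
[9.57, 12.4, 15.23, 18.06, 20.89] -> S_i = 9.57 + 2.83*i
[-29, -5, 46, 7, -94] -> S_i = Random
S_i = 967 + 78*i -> [967, 1045, 1123, 1201, 1279]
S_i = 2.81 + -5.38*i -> [2.81, -2.57, -7.95, -13.33, -18.71]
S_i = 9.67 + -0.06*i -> [9.67, 9.61, 9.55, 9.49, 9.43]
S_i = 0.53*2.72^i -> [0.53, 1.44, 3.92, 10.67, 29.01]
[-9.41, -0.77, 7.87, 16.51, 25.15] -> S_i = -9.41 + 8.64*i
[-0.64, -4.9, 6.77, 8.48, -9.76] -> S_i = Random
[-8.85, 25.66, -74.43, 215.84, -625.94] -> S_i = -8.85*(-2.90)^i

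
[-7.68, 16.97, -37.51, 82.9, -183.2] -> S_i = -7.68*(-2.21)^i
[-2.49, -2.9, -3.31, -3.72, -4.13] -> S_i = -2.49 + -0.41*i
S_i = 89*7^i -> [89, 623, 4361, 30527, 213689]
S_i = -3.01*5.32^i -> [-3.01, -16.01, -85.19, -453.21, -2411.09]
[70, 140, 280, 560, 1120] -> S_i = 70*2^i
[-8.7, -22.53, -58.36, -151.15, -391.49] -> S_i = -8.70*2.59^i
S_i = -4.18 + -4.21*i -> [-4.18, -8.39, -12.6, -16.81, -21.02]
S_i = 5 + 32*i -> [5, 37, 69, 101, 133]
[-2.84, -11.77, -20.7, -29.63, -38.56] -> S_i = -2.84 + -8.93*i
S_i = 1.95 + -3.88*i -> [1.95, -1.93, -5.81, -9.69, -13.57]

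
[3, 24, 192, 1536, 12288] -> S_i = 3*8^i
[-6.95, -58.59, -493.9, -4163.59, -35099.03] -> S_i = -6.95*8.43^i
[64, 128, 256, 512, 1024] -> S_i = 64*2^i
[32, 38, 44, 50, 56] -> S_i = 32 + 6*i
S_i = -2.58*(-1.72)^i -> [-2.58, 4.44, -7.63, 13.13, -22.58]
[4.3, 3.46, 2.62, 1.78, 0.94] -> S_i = 4.30 + -0.84*i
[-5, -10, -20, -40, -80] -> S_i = -5*2^i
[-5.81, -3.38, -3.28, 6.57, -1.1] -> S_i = Random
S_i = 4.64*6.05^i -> [4.64, 28.07, 169.84, 1027.51, 6216.41]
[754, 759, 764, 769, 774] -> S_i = 754 + 5*i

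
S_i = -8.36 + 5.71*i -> [-8.36, -2.65, 3.06, 8.77, 14.48]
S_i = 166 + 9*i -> [166, 175, 184, 193, 202]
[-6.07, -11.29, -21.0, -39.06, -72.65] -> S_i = -6.07*1.86^i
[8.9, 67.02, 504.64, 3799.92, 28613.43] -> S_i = 8.90*7.53^i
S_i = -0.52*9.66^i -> [-0.52, -5.02, -48.52, -468.74, -4528.06]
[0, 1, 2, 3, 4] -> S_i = 0 + 1*i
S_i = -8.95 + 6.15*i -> [-8.95, -2.8, 3.35, 9.5, 15.65]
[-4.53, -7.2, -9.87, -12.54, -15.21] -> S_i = -4.53 + -2.67*i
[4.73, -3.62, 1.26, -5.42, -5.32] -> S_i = Random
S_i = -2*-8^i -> [-2, 16, -128, 1024, -8192]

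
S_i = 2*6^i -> [2, 12, 72, 432, 2592]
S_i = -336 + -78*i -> [-336, -414, -492, -570, -648]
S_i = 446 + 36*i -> [446, 482, 518, 554, 590]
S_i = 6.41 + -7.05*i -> [6.41, -0.64, -7.69, -14.74, -21.79]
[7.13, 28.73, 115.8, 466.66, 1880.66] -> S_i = 7.13*4.03^i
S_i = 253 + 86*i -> [253, 339, 425, 511, 597]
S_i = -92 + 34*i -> [-92, -58, -24, 10, 44]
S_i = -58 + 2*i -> [-58, -56, -54, -52, -50]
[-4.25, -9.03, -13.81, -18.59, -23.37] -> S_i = -4.25 + -4.78*i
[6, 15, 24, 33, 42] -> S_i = 6 + 9*i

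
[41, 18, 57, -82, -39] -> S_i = Random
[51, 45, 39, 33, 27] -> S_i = 51 + -6*i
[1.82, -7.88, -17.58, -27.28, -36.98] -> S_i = 1.82 + -9.70*i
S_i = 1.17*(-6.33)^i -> [1.17, -7.41, 46.88, -296.75, 1878.45]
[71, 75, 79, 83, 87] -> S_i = 71 + 4*i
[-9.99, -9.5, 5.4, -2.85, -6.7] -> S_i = Random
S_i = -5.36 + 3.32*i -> [-5.36, -2.04, 1.28, 4.6, 7.92]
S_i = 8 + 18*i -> [8, 26, 44, 62, 80]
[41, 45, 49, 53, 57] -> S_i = 41 + 4*i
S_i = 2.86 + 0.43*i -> [2.86, 3.29, 3.72, 4.15, 4.58]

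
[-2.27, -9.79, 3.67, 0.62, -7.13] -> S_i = Random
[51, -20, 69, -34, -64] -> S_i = Random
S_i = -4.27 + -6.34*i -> [-4.27, -10.61, -16.95, -23.29, -29.63]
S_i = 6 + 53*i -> [6, 59, 112, 165, 218]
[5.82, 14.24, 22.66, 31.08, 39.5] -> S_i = 5.82 + 8.42*i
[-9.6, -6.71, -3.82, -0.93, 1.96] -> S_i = -9.60 + 2.89*i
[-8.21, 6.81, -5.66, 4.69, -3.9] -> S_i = -8.21*(-0.83)^i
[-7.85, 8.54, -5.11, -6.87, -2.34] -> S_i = Random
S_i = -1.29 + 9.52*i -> [-1.29, 8.23, 17.75, 27.27, 36.79]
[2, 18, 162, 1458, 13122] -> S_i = 2*9^i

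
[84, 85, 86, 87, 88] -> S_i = 84 + 1*i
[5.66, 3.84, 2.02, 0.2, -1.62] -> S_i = 5.66 + -1.82*i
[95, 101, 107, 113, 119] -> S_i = 95 + 6*i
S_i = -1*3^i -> [-1, -3, -9, -27, -81]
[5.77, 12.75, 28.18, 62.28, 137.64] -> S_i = 5.77*2.21^i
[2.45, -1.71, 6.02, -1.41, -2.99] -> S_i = Random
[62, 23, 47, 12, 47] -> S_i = Random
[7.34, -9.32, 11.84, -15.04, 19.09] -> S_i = 7.34*(-1.27)^i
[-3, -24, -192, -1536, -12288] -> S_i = -3*8^i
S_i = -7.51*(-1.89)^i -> [-7.51, 14.19, -26.83, 50.7, -95.83]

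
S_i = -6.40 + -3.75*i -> [-6.4, -10.15, -13.9, -17.65, -21.4]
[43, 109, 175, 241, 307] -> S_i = 43 + 66*i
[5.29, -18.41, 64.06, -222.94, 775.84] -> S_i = 5.29*(-3.48)^i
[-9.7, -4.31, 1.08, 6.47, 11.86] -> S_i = -9.70 + 5.39*i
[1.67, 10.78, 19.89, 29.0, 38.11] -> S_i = 1.67 + 9.11*i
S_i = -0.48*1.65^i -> [-0.48, -0.79, -1.31, -2.16, -3.56]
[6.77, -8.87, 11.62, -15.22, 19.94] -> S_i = 6.77*(-1.31)^i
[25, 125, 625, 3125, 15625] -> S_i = 25*5^i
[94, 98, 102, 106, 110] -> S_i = 94 + 4*i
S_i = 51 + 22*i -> [51, 73, 95, 117, 139]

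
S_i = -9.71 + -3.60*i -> [-9.71, -13.31, -16.91, -20.51, -24.11]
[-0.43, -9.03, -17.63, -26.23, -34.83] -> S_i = -0.43 + -8.60*i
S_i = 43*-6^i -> [43, -258, 1548, -9288, 55728]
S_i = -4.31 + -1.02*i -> [-4.31, -5.33, -6.35, -7.37, -8.39]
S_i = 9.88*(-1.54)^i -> [9.88, -15.22, 23.43, -36.08, 55.57]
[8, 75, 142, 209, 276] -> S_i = 8 + 67*i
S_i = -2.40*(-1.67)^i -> [-2.4, 4.01, -6.69, 11.18, -18.67]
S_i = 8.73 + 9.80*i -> [8.73, 18.53, 28.33, 38.13, 47.93]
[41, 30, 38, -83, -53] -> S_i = Random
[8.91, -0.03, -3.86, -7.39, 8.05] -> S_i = Random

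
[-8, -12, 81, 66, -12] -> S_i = Random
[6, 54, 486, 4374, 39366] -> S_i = 6*9^i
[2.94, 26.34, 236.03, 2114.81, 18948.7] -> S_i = 2.94*8.96^i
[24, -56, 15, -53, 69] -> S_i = Random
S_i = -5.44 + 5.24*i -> [-5.44, -0.2, 5.04, 10.28, 15.52]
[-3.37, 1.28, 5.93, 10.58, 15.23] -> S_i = -3.37 + 4.65*i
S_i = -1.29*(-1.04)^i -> [-1.29, 1.34, -1.4, 1.45, -1.51]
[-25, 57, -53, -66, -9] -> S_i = Random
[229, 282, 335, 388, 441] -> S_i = 229 + 53*i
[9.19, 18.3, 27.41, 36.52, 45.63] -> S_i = 9.19 + 9.11*i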